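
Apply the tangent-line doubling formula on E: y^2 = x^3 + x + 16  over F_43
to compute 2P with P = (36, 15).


Doubling: s = (3 x1^2 + a) / (2 y1)
s = (3*36^2 + 1) / (2*15) mod 43 = 25
x3 = s^2 - 2 x1 mod 43 = 25^2 - 2*36 = 37
y3 = s (x1 - x3) - y1 mod 43 = 25 * (36 - 37) - 15 = 3

2P = (37, 3)


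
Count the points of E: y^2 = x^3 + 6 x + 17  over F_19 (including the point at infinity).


For each x in F_19, count y with y^2 = x^3 + 6 x + 17 mod 19:
  x = 0: RHS = 17, y in [6, 13]  -> 2 point(s)
  x = 1: RHS = 5, y in [9, 10]  -> 2 point(s)
  x = 3: RHS = 5, y in [9, 10]  -> 2 point(s)
  x = 5: RHS = 1, y in [1, 18]  -> 2 point(s)
  x = 8: RHS = 7, y in [8, 11]  -> 2 point(s)
  x = 15: RHS = 5, y in [9, 10]  -> 2 point(s)
  x = 17: RHS = 16, y in [4, 15]  -> 2 point(s)
Affine points: 14. Add the point at infinity: total = 15.

#E(F_19) = 15


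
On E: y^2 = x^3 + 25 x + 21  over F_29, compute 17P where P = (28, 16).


k = 17 = 10001_2 (binary, LSB first: 10001)
Double-and-add from P = (28, 16):
  bit 0 = 1: acc = O + (28, 16) = (28, 16)
  bit 1 = 0: acc unchanged = (28, 16)
  bit 2 = 0: acc unchanged = (28, 16)
  bit 3 = 0: acc unchanged = (28, 16)
  bit 4 = 1: acc = (28, 16) + (10, 16) = (20, 13)

17P = (20, 13)


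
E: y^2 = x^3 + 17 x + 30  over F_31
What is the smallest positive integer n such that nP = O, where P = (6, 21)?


Compute successive multiples of P until we hit O:
  1P = (6, 21)
  2P = (29, 22)
  3P = (12, 3)
  4P = (22, 27)
  5P = (23, 23)
  6P = (21, 21)
  7P = (4, 10)
  8P = (28, 13)
  ... (continuing to 28P)
  28P = O

ord(P) = 28


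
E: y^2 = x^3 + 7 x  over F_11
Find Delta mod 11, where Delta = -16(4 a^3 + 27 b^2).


4 a^3 + 27 b^2 = 4*7^3 + 27*0^2 = 1372 + 0 = 1372
Delta = -16 * (1372) = -21952
Delta mod 11 = 4

Delta = 4 (mod 11)


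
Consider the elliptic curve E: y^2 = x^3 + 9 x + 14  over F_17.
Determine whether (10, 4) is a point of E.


Check whether y^2 = x^3 + 9 x + 14 (mod 17) for (x, y) = (10, 4).
LHS: y^2 = 4^2 mod 17 = 16
RHS: x^3 + 9 x + 14 = 10^3 + 9*10 + 14 mod 17 = 16
LHS = RHS

Yes, on the curve


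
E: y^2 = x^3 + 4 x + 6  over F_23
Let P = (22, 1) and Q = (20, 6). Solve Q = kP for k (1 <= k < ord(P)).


Enumerate multiples of P until we hit Q = (20, 6):
  1P = (22, 1)
  2P = (20, 6)
Match found at i = 2.

k = 2


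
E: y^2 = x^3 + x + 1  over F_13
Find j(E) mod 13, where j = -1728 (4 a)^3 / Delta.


Delta = -16(4 a^3 + 27 b^2) mod 13 = 11
-1728 * (4 a)^3 = -1728 * (4*1)^3 mod 13 = 12
j = 12 * 11^(-1) mod 13 = 7

j = 7 (mod 13)


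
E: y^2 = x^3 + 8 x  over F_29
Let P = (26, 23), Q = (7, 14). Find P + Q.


P != Q, so use the chord formula.
s = (y2 - y1) / (x2 - x1) = (20) / (10) mod 29 = 2
x3 = s^2 - x1 - x2 mod 29 = 2^2 - 26 - 7 = 0
y3 = s (x1 - x3) - y1 mod 29 = 2 * (26 - 0) - 23 = 0

P + Q = (0, 0)


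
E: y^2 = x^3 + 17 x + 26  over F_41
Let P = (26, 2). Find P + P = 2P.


Doubling: s = (3 x1^2 + a) / (2 y1)
s = (3*26^2 + 17) / (2*2) mod 41 = 9
x3 = s^2 - 2 x1 mod 41 = 9^2 - 2*26 = 29
y3 = s (x1 - x3) - y1 mod 41 = 9 * (26 - 29) - 2 = 12

2P = (29, 12)


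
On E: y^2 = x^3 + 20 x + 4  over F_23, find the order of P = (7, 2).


Compute successive multiples of P until we hit O:
  1P = (7, 2)
  2P = (17, 6)
  3P = (1, 5)
  4P = (21, 5)
  5P = (13, 0)
  6P = (21, 18)
  7P = (1, 18)
  8P = (17, 17)
  ... (continuing to 10P)
  10P = O

ord(P) = 10


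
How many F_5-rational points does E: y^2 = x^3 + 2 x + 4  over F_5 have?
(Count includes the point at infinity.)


For each x in F_5, count y with y^2 = x^3 + 2 x + 4 mod 5:
  x = 0: RHS = 4, y in [2, 3]  -> 2 point(s)
  x = 2: RHS = 1, y in [1, 4]  -> 2 point(s)
  x = 4: RHS = 1, y in [1, 4]  -> 2 point(s)
Affine points: 6. Add the point at infinity: total = 7.

#E(F_5) = 7


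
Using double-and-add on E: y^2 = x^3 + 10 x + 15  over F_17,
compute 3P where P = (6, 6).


k = 3 = 11_2 (binary, LSB first: 11)
Double-and-add from P = (6, 6):
  bit 0 = 1: acc = O + (6, 6) = (6, 6)
  bit 1 = 1: acc = (6, 6) + (3, 15) = (0, 10)

3P = (0, 10)


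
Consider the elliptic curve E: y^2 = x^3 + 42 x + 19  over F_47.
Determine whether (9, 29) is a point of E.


Check whether y^2 = x^3 + 42 x + 19 (mod 47) for (x, y) = (9, 29).
LHS: y^2 = 29^2 mod 47 = 42
RHS: x^3 + 42 x + 19 = 9^3 + 42*9 + 19 mod 47 = 45
LHS != RHS

No, not on the curve


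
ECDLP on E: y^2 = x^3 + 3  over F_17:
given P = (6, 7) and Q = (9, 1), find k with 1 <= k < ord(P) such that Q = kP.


Enumerate multiples of P until we hit Q = (9, 1):
  1P = (6, 7)
  2P = (9, 16)
  3P = (11, 12)
  4P = (1, 15)
  5P = (1, 2)
  6P = (11, 5)
  7P = (9, 1)
Match found at i = 7.

k = 7


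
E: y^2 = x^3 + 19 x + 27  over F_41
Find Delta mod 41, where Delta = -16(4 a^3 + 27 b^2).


4 a^3 + 27 b^2 = 4*19^3 + 27*27^2 = 27436 + 19683 = 47119
Delta = -16 * (47119) = -753904
Delta mod 41 = 4

Delta = 4 (mod 41)


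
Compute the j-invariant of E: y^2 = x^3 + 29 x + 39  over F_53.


Delta = -16(4 a^3 + 27 b^2) mod 53 = 29
-1728 * (4 a)^3 = -1728 * (4*29)^3 mod 53 = 12
j = 12 * 29^(-1) mod 53 = 26

j = 26 (mod 53)


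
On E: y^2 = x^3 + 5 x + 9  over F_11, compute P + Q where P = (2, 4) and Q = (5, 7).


P != Q, so use the chord formula.
s = (y2 - y1) / (x2 - x1) = (3) / (3) mod 11 = 1
x3 = s^2 - x1 - x2 mod 11 = 1^2 - 2 - 5 = 5
y3 = s (x1 - x3) - y1 mod 11 = 1 * (2 - 5) - 4 = 4

P + Q = (5, 4)


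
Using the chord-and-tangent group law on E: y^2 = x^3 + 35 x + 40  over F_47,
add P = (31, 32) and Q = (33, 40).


P != Q, so use the chord formula.
s = (y2 - y1) / (x2 - x1) = (8) / (2) mod 47 = 4
x3 = s^2 - x1 - x2 mod 47 = 4^2 - 31 - 33 = 46
y3 = s (x1 - x3) - y1 mod 47 = 4 * (31 - 46) - 32 = 2

P + Q = (46, 2)


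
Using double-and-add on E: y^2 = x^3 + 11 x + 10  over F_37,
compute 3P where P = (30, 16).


k = 3 = 11_2 (binary, LSB first: 11)
Double-and-add from P = (30, 16):
  bit 0 = 1: acc = O + (30, 16) = (30, 16)
  bit 1 = 1: acc = (30, 16) + (18, 34) = (19, 23)

3P = (19, 23)


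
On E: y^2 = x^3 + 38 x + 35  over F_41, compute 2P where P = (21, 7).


Doubling: s = (3 x1^2 + a) / (2 y1)
s = (3*21^2 + 38) / (2*7) mod 41 = 24
x3 = s^2 - 2 x1 mod 41 = 24^2 - 2*21 = 1
y3 = s (x1 - x3) - y1 mod 41 = 24 * (21 - 1) - 7 = 22

2P = (1, 22)


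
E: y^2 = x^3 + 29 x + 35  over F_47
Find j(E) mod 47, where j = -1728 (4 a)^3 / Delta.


Delta = -16(4 a^3 + 27 b^2) mod 47 = 41
-1728 * (4 a)^3 = -1728 * (4*29)^3 mod 47 = 4
j = 4 * 41^(-1) mod 47 = 15

j = 15 (mod 47)


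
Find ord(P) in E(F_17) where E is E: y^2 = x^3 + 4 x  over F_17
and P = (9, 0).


Compute successive multiples of P until we hit O:
  1P = (9, 0)
  2P = O

ord(P) = 2


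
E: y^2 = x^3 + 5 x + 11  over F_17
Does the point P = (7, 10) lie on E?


Check whether y^2 = x^3 + 5 x + 11 (mod 17) for (x, y) = (7, 10).
LHS: y^2 = 10^2 mod 17 = 15
RHS: x^3 + 5 x + 11 = 7^3 + 5*7 + 11 mod 17 = 15
LHS = RHS

Yes, on the curve


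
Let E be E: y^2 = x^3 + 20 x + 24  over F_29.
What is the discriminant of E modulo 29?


4 a^3 + 27 b^2 = 4*20^3 + 27*24^2 = 32000 + 15552 = 47552
Delta = -16 * (47552) = -760832
Delta mod 29 = 12

Delta = 12 (mod 29)


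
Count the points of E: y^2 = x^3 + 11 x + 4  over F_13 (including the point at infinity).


For each x in F_13, count y with y^2 = x^3 + 11 x + 4 mod 13:
  x = 0: RHS = 4, y in [2, 11]  -> 2 point(s)
  x = 1: RHS = 3, y in [4, 9]  -> 2 point(s)
  x = 3: RHS = 12, y in [5, 8]  -> 2 point(s)
  x = 6: RHS = 0, y in [0]  -> 1 point(s)
  x = 9: RHS = 0, y in [0]  -> 1 point(s)
  x = 10: RHS = 9, y in [3, 10]  -> 2 point(s)
  x = 11: RHS = 0, y in [0]  -> 1 point(s)
Affine points: 11. Add the point at infinity: total = 12.

#E(F_13) = 12


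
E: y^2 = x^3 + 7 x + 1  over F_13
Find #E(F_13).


For each x in F_13, count y with y^2 = x^3 + 7 x + 1 mod 13:
  x = 0: RHS = 1, y in [1, 12]  -> 2 point(s)
  x = 1: RHS = 9, y in [3, 10]  -> 2 point(s)
  x = 2: RHS = 10, y in [6, 7]  -> 2 point(s)
  x = 3: RHS = 10, y in [6, 7]  -> 2 point(s)
  x = 6: RHS = 12, y in [5, 8]  -> 2 point(s)
  x = 7: RHS = 3, y in [4, 9]  -> 2 point(s)
  x = 8: RHS = 10, y in [6, 7]  -> 2 point(s)
  x = 9: RHS = 0, y in [0]  -> 1 point(s)
Affine points: 15. Add the point at infinity: total = 16.

#E(F_13) = 16


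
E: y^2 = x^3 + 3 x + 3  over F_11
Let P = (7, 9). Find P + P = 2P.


Doubling: s = (3 x1^2 + a) / (2 y1)
s = (3*7^2 + 3) / (2*9) mod 11 = 1
x3 = s^2 - 2 x1 mod 11 = 1^2 - 2*7 = 9
y3 = s (x1 - x3) - y1 mod 11 = 1 * (7 - 9) - 9 = 0

2P = (9, 0)


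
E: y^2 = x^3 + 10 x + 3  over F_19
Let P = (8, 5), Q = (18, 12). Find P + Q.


P != Q, so use the chord formula.
s = (y2 - y1) / (x2 - x1) = (7) / (10) mod 19 = 14
x3 = s^2 - x1 - x2 mod 19 = 14^2 - 8 - 18 = 18
y3 = s (x1 - x3) - y1 mod 19 = 14 * (8 - 18) - 5 = 7

P + Q = (18, 7)


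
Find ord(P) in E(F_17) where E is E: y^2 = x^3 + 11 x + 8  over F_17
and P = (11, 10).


Compute successive multiples of P until we hit O:
  1P = (11, 10)
  2P = (12, 7)
  3P = (3, 0)
  4P = (12, 10)
  5P = (11, 7)
  6P = O

ord(P) = 6


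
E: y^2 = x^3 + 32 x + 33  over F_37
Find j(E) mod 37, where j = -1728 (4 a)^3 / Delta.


Delta = -16(4 a^3 + 27 b^2) mod 37 = 15
-1728 * (4 a)^3 = -1728 * (4*32)^3 mod 37 = 23
j = 23 * 15^(-1) mod 37 = 4

j = 4 (mod 37)


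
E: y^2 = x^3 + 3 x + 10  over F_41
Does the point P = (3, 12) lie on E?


Check whether y^2 = x^3 + 3 x + 10 (mod 41) for (x, y) = (3, 12).
LHS: y^2 = 12^2 mod 41 = 21
RHS: x^3 + 3 x + 10 = 3^3 + 3*3 + 10 mod 41 = 5
LHS != RHS

No, not on the curve


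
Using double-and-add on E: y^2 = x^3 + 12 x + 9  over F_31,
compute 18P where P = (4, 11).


k = 18 = 10010_2 (binary, LSB first: 01001)
Double-and-add from P = (4, 11):
  bit 0 = 0: acc unchanged = O
  bit 1 = 1: acc = O + (2, 17) = (2, 17)
  bit 2 = 0: acc unchanged = (2, 17)
  bit 3 = 0: acc unchanged = (2, 17)
  bit 4 = 1: acc = (2, 17) + (3, 14) = (4, 20)

18P = (4, 20)


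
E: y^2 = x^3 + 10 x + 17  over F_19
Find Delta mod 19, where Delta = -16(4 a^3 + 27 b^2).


4 a^3 + 27 b^2 = 4*10^3 + 27*17^2 = 4000 + 7803 = 11803
Delta = -16 * (11803) = -188848
Delta mod 19 = 12

Delta = 12 (mod 19)


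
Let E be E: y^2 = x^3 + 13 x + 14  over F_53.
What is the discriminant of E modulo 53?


4 a^3 + 27 b^2 = 4*13^3 + 27*14^2 = 8788 + 5292 = 14080
Delta = -16 * (14080) = -225280
Delta mod 53 = 23

Delta = 23 (mod 53)


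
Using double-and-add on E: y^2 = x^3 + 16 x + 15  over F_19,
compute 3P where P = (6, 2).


k = 3 = 11_2 (binary, LSB first: 11)
Double-and-add from P = (6, 2):
  bit 0 = 1: acc = O + (6, 2) = (6, 2)
  bit 1 = 1: acc = (6, 2) + (18, 6) = (12, 15)

3P = (12, 15)


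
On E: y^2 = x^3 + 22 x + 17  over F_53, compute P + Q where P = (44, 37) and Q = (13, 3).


P != Q, so use the chord formula.
s = (y2 - y1) / (x2 - x1) = (19) / (22) mod 53 = 37
x3 = s^2 - x1 - x2 mod 53 = 37^2 - 44 - 13 = 40
y3 = s (x1 - x3) - y1 mod 53 = 37 * (44 - 40) - 37 = 5

P + Q = (40, 5)


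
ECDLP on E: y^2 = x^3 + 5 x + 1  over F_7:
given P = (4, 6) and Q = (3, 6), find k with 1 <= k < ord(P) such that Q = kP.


Enumerate multiples of P until we hit Q = (3, 6):
  1P = (4, 6)
  2P = (3, 6)
Match found at i = 2.

k = 2


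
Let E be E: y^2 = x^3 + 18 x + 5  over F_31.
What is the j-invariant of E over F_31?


Delta = -16(4 a^3 + 27 b^2) mod 31 = 11
-1728 * (4 a)^3 = -1728 * (4*18)^3 mod 31 = 2
j = 2 * 11^(-1) mod 31 = 3

j = 3 (mod 31)


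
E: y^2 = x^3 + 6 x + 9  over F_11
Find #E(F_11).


For each x in F_11, count y with y^2 = x^3 + 6 x + 9 mod 11:
  x = 0: RHS = 9, y in [3, 8]  -> 2 point(s)
  x = 1: RHS = 5, y in [4, 7]  -> 2 point(s)
  x = 4: RHS = 9, y in [3, 8]  -> 2 point(s)
  x = 7: RHS = 9, y in [3, 8]  -> 2 point(s)
  x = 9: RHS = 0, y in [0]  -> 1 point(s)
Affine points: 9. Add the point at infinity: total = 10.

#E(F_11) = 10


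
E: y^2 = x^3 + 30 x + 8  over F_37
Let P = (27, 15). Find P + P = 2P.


Doubling: s = (3 x1^2 + a) / (2 y1)
s = (3*27^2 + 30) / (2*15) mod 37 = 11
x3 = s^2 - 2 x1 mod 37 = 11^2 - 2*27 = 30
y3 = s (x1 - x3) - y1 mod 37 = 11 * (27 - 30) - 15 = 26

2P = (30, 26)


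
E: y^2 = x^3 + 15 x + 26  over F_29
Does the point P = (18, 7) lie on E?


Check whether y^2 = x^3 + 15 x + 26 (mod 29) for (x, y) = (18, 7).
LHS: y^2 = 7^2 mod 29 = 20
RHS: x^3 + 15 x + 26 = 18^3 + 15*18 + 26 mod 29 = 9
LHS != RHS

No, not on the curve


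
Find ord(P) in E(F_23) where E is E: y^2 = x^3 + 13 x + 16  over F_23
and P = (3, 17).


Compute successive multiples of P until we hit O:
  1P = (3, 17)
  2P = (0, 19)
  3P = (0, 4)
  4P = (3, 6)
  5P = O

ord(P) = 5


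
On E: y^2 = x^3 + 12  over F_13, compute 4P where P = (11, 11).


k = 4 = 100_2 (binary, LSB first: 001)
Double-and-add from P = (11, 11):
  bit 0 = 0: acc unchanged = O
  bit 1 = 0: acc unchanged = O
  bit 2 = 1: acc = O + (0, 5) = (0, 5)

4P = (0, 5)


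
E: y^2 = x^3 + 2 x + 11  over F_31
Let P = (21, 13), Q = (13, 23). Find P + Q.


P != Q, so use the chord formula.
s = (y2 - y1) / (x2 - x1) = (10) / (23) mod 31 = 22
x3 = s^2 - x1 - x2 mod 31 = 22^2 - 21 - 13 = 16
y3 = s (x1 - x3) - y1 mod 31 = 22 * (21 - 16) - 13 = 4

P + Q = (16, 4)


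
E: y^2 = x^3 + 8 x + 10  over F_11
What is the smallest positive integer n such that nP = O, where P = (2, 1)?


Compute successive multiples of P until we hit O:
  1P = (2, 1)
  2P = (8, 5)
  3P = (10, 1)
  4P = (10, 10)
  5P = (8, 6)
  6P = (2, 10)
  7P = O

ord(P) = 7


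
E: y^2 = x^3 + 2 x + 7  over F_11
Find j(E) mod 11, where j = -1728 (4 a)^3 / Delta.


Delta = -16(4 a^3 + 27 b^2) mod 11 = 1
-1728 * (4 a)^3 = -1728 * (4*2)^3 mod 11 = 5
j = 5 * 1^(-1) mod 11 = 5

j = 5 (mod 11)


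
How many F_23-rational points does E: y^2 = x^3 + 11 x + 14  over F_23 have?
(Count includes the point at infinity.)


For each x in F_23, count y with y^2 = x^3 + 11 x + 14 mod 23:
  x = 1: RHS = 3, y in [7, 16]  -> 2 point(s)
  x = 8: RHS = 16, y in [4, 19]  -> 2 point(s)
  x = 13: RHS = 8, y in [10, 13]  -> 2 point(s)
  x = 15: RHS = 12, y in [9, 14]  -> 2 point(s)
  x = 16: RHS = 8, y in [10, 13]  -> 2 point(s)
  x = 17: RHS = 8, y in [10, 13]  -> 2 point(s)
  x = 18: RHS = 18, y in [8, 15]  -> 2 point(s)
  x = 20: RHS = 0, y in [0]  -> 1 point(s)
  x = 22: RHS = 2, y in [5, 18]  -> 2 point(s)
Affine points: 17. Add the point at infinity: total = 18.

#E(F_23) = 18


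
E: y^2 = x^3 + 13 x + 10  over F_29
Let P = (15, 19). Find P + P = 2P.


Doubling: s = (3 x1^2 + a) / (2 y1)
s = (3*15^2 + 13) / (2*19) mod 29 = 12
x3 = s^2 - 2 x1 mod 29 = 12^2 - 2*15 = 27
y3 = s (x1 - x3) - y1 mod 29 = 12 * (15 - 27) - 19 = 11

2P = (27, 11)


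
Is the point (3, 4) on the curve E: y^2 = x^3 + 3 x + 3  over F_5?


Check whether y^2 = x^3 + 3 x + 3 (mod 5) for (x, y) = (3, 4).
LHS: y^2 = 4^2 mod 5 = 1
RHS: x^3 + 3 x + 3 = 3^3 + 3*3 + 3 mod 5 = 4
LHS != RHS

No, not on the curve


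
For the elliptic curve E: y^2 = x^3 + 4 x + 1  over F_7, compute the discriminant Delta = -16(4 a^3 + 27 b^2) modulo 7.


4 a^3 + 27 b^2 = 4*4^3 + 27*1^2 = 256 + 27 = 283
Delta = -16 * (283) = -4528
Delta mod 7 = 1

Delta = 1 (mod 7)


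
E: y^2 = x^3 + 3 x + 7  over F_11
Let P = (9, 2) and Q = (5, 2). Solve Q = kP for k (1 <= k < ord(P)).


Enumerate multiples of P until we hit Q = (5, 2):
  1P = (9, 2)
  2P = (5, 2)
Match found at i = 2.

k = 2


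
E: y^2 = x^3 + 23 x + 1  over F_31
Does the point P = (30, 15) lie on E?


Check whether y^2 = x^3 + 23 x + 1 (mod 31) for (x, y) = (30, 15).
LHS: y^2 = 15^2 mod 31 = 8
RHS: x^3 + 23 x + 1 = 30^3 + 23*30 + 1 mod 31 = 8
LHS = RHS

Yes, on the curve


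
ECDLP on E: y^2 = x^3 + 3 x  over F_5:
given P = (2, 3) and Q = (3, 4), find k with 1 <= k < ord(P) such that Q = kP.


Enumerate multiples of P until we hit Q = (3, 4):
  1P = (2, 3)
  2P = (1, 2)
  3P = (3, 1)
  4P = (4, 1)
  5P = (0, 0)
  6P = (4, 4)
  7P = (3, 4)
Match found at i = 7.

k = 7


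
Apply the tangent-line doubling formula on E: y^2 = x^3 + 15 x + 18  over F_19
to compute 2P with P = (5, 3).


Doubling: s = (3 x1^2 + a) / (2 y1)
s = (3*5^2 + 15) / (2*3) mod 19 = 15
x3 = s^2 - 2 x1 mod 19 = 15^2 - 2*5 = 6
y3 = s (x1 - x3) - y1 mod 19 = 15 * (5 - 6) - 3 = 1

2P = (6, 1)


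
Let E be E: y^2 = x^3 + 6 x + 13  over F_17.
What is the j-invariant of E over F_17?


Delta = -16(4 a^3 + 27 b^2) mod 17 = 4
-1728 * (4 a)^3 = -1728 * (4*6)^3 mod 17 = 1
j = 1 * 4^(-1) mod 17 = 13

j = 13 (mod 17)


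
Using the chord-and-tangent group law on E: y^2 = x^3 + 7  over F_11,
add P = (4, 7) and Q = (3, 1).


P != Q, so use the chord formula.
s = (y2 - y1) / (x2 - x1) = (5) / (10) mod 11 = 6
x3 = s^2 - x1 - x2 mod 11 = 6^2 - 4 - 3 = 7
y3 = s (x1 - x3) - y1 mod 11 = 6 * (4 - 7) - 7 = 8

P + Q = (7, 8)


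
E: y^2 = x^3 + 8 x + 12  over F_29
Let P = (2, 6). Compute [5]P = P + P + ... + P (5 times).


k = 5 = 101_2 (binary, LSB first: 101)
Double-and-add from P = (2, 6):
  bit 0 = 1: acc = O + (2, 6) = (2, 6)
  bit 1 = 0: acc unchanged = (2, 6)
  bit 2 = 1: acc = (2, 6) + (2, 6) = (2, 23)

5P = (2, 23)


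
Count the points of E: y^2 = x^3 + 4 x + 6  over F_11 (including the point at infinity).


For each x in F_11, count y with y^2 = x^3 + 4 x + 6 mod 11:
  x = 1: RHS = 0, y in [0]  -> 1 point(s)
  x = 2: RHS = 0, y in [0]  -> 1 point(s)
  x = 3: RHS = 1, y in [1, 10]  -> 2 point(s)
  x = 4: RHS = 9, y in [3, 8]  -> 2 point(s)
  x = 6: RHS = 4, y in [2, 9]  -> 2 point(s)
  x = 7: RHS = 3, y in [5, 6]  -> 2 point(s)
  x = 8: RHS = 0, y in [0]  -> 1 point(s)
  x = 9: RHS = 1, y in [1, 10]  -> 2 point(s)
  x = 10: RHS = 1, y in [1, 10]  -> 2 point(s)
Affine points: 15. Add the point at infinity: total = 16.

#E(F_11) = 16


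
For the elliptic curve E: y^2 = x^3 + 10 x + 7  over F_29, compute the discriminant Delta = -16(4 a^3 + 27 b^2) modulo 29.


4 a^3 + 27 b^2 = 4*10^3 + 27*7^2 = 4000 + 1323 = 5323
Delta = -16 * (5323) = -85168
Delta mod 29 = 5

Delta = 5 (mod 29)


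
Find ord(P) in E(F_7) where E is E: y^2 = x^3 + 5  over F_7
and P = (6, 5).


Compute successive multiples of P until we hit O:
  1P = (6, 5)
  2P = (3, 5)
  3P = (5, 2)
  4P = (5, 5)
  5P = (3, 2)
  6P = (6, 2)
  7P = O

ord(P) = 7


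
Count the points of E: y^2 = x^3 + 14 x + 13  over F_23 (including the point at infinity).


For each x in F_23, count y with y^2 = x^3 + 14 x + 13 mod 23:
  x = 0: RHS = 13, y in [6, 17]  -> 2 point(s)
  x = 2: RHS = 3, y in [7, 16]  -> 2 point(s)
  x = 3: RHS = 13, y in [6, 17]  -> 2 point(s)
  x = 4: RHS = 18, y in [8, 15]  -> 2 point(s)
  x = 5: RHS = 1, y in [1, 22]  -> 2 point(s)
  x = 8: RHS = 16, y in [4, 19]  -> 2 point(s)
  x = 10: RHS = 3, y in [7, 16]  -> 2 point(s)
  x = 11: RHS = 3, y in [7, 16]  -> 2 point(s)
  x = 12: RHS = 0, y in [0]  -> 1 point(s)
  x = 13: RHS = 0, y in [0]  -> 1 point(s)
  x = 14: RHS = 9, y in [3, 20]  -> 2 point(s)
  x = 16: RHS = 9, y in [3, 20]  -> 2 point(s)
  x = 17: RHS = 12, y in [9, 14]  -> 2 point(s)
  x = 18: RHS = 2, y in [5, 18]  -> 2 point(s)
  x = 19: RHS = 8, y in [10, 13]  -> 2 point(s)
  x = 20: RHS = 13, y in [6, 17]  -> 2 point(s)
  x = 21: RHS = 0, y in [0]  -> 1 point(s)
Affine points: 31. Add the point at infinity: total = 32.

#E(F_23) = 32


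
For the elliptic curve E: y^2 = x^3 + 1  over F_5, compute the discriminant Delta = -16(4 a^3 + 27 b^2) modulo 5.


4 a^3 + 27 b^2 = 4*0^3 + 27*1^2 = 0 + 27 = 27
Delta = -16 * (27) = -432
Delta mod 5 = 3

Delta = 3 (mod 5)


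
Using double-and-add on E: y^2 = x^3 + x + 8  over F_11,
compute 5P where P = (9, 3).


k = 5 = 101_2 (binary, LSB first: 101)
Double-and-add from P = (9, 3):
  bit 0 = 1: acc = O + (9, 3) = (9, 3)
  bit 1 = 0: acc unchanged = (9, 3)
  bit 2 = 1: acc = (9, 3) + (9, 3) = (9, 8)

5P = (9, 8)


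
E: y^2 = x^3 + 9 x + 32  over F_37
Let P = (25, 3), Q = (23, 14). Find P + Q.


P != Q, so use the chord formula.
s = (y2 - y1) / (x2 - x1) = (11) / (35) mod 37 = 13
x3 = s^2 - x1 - x2 mod 37 = 13^2 - 25 - 23 = 10
y3 = s (x1 - x3) - y1 mod 37 = 13 * (25 - 10) - 3 = 7

P + Q = (10, 7)


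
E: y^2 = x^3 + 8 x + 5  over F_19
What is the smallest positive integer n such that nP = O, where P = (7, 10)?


Compute successive multiples of P until we hit O:
  1P = (7, 10)
  2P = (14, 7)
  3P = (4, 5)
  4P = (15, 2)
  5P = (17, 0)
  6P = (15, 17)
  7P = (4, 14)
  8P = (14, 12)
  ... (continuing to 10P)
  10P = O

ord(P) = 10


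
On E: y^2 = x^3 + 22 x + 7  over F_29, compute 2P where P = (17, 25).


Doubling: s = (3 x1^2 + a) / (2 y1)
s = (3*17^2 + 22) / (2*25) mod 29 = 23
x3 = s^2 - 2 x1 mod 29 = 23^2 - 2*17 = 2
y3 = s (x1 - x3) - y1 mod 29 = 23 * (17 - 2) - 25 = 1

2P = (2, 1)


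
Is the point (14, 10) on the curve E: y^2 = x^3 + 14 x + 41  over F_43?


Check whether y^2 = x^3 + 14 x + 41 (mod 43) for (x, y) = (14, 10).
LHS: y^2 = 10^2 mod 43 = 14
RHS: x^3 + 14 x + 41 = 14^3 + 14*14 + 41 mod 43 = 14
LHS = RHS

Yes, on the curve


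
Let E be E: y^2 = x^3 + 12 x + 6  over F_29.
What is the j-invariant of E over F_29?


Delta = -16(4 a^3 + 27 b^2) mod 29 = 6
-1728 * (4 a)^3 = -1728 * (4*12)^3 mod 29 = 6
j = 6 * 6^(-1) mod 29 = 1

j = 1 (mod 29)


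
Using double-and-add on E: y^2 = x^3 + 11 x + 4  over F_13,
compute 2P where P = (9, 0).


k = 2 = 10_2 (binary, LSB first: 01)
Double-and-add from P = (9, 0):
  bit 0 = 0: acc unchanged = O
  bit 1 = 1: acc = O + O = O

2P = O


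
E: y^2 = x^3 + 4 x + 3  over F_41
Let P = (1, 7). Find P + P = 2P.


Doubling: s = (3 x1^2 + a) / (2 y1)
s = (3*1^2 + 4) / (2*7) mod 41 = 21
x3 = s^2 - 2 x1 mod 41 = 21^2 - 2*1 = 29
y3 = s (x1 - x3) - y1 mod 41 = 21 * (1 - 29) - 7 = 20

2P = (29, 20)


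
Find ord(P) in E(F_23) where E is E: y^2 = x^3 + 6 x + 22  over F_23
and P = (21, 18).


Compute successive multiples of P until we hit O:
  1P = (21, 18)
  2P = (10, 22)
  3P = (10, 1)
  4P = (21, 5)
  5P = O

ord(P) = 5


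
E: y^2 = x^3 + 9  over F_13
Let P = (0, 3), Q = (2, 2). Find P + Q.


P != Q, so use the chord formula.
s = (y2 - y1) / (x2 - x1) = (12) / (2) mod 13 = 6
x3 = s^2 - x1 - x2 mod 13 = 6^2 - 0 - 2 = 8
y3 = s (x1 - x3) - y1 mod 13 = 6 * (0 - 8) - 3 = 1

P + Q = (8, 1)


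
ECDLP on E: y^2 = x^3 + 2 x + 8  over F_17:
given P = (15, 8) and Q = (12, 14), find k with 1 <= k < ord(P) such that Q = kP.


Enumerate multiples of P until we hit Q = (12, 14):
  1P = (15, 8)
  2P = (13, 15)
  3P = (14, 14)
  4P = (7, 12)
  5P = (8, 14)
  6P = (10, 12)
  7P = (11, 16)
  8P = (12, 3)
  9P = (6, 7)
  10P = (0, 5)
  11P = (0, 12)
  12P = (6, 10)
  13P = (12, 14)
Match found at i = 13.

k = 13


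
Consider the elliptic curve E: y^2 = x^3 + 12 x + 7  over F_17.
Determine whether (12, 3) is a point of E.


Check whether y^2 = x^3 + 12 x + 7 (mod 17) for (x, y) = (12, 3).
LHS: y^2 = 3^2 mod 17 = 9
RHS: x^3 + 12 x + 7 = 12^3 + 12*12 + 7 mod 17 = 9
LHS = RHS

Yes, on the curve


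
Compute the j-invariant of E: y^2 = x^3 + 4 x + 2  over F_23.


Delta = -16(4 a^3 + 27 b^2) mod 23 = 18
-1728 * (4 a)^3 = -1728 * (4*4)^3 mod 23 = 17
j = 17 * 18^(-1) mod 23 = 15

j = 15 (mod 23)


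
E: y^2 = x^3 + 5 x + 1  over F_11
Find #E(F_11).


For each x in F_11, count y with y^2 = x^3 + 5 x + 1 mod 11:
  x = 0: RHS = 1, y in [1, 10]  -> 2 point(s)
  x = 6: RHS = 5, y in [4, 7]  -> 2 point(s)
  x = 7: RHS = 5, y in [4, 7]  -> 2 point(s)
  x = 8: RHS = 3, y in [5, 6]  -> 2 point(s)
  x = 9: RHS = 5, y in [4, 7]  -> 2 point(s)
Affine points: 10. Add the point at infinity: total = 11.

#E(F_11) = 11


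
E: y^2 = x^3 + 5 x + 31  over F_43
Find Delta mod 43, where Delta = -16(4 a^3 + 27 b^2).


4 a^3 + 27 b^2 = 4*5^3 + 27*31^2 = 500 + 25947 = 26447
Delta = -16 * (26447) = -423152
Delta mod 43 = 11

Delta = 11 (mod 43)


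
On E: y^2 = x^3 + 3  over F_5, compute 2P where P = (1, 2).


Doubling: s = (3 x1^2 + a) / (2 y1)
s = (3*1^2 + 0) / (2*2) mod 5 = 2
x3 = s^2 - 2 x1 mod 5 = 2^2 - 2*1 = 2
y3 = s (x1 - x3) - y1 mod 5 = 2 * (1 - 2) - 2 = 1

2P = (2, 1)


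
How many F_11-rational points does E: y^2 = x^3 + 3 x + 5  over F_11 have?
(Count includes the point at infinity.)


For each x in F_11, count y with y^2 = x^3 + 3 x + 5 mod 11:
  x = 0: RHS = 5, y in [4, 7]  -> 2 point(s)
  x = 1: RHS = 9, y in [3, 8]  -> 2 point(s)
  x = 4: RHS = 4, y in [2, 9]  -> 2 point(s)
  x = 10: RHS = 1, y in [1, 10]  -> 2 point(s)
Affine points: 8. Add the point at infinity: total = 9.

#E(F_11) = 9


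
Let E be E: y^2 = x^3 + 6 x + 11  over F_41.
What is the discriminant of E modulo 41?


4 a^3 + 27 b^2 = 4*6^3 + 27*11^2 = 864 + 3267 = 4131
Delta = -16 * (4131) = -66096
Delta mod 41 = 37

Delta = 37 (mod 41)


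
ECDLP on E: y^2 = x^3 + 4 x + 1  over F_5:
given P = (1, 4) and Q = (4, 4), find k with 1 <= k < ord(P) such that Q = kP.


Enumerate multiples of P until we hit Q = (4, 4):
  1P = (1, 4)
  2P = (4, 4)
Match found at i = 2.

k = 2


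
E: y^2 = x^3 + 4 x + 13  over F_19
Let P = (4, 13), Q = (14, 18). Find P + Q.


P != Q, so use the chord formula.
s = (y2 - y1) / (x2 - x1) = (5) / (10) mod 19 = 10
x3 = s^2 - x1 - x2 mod 19 = 10^2 - 4 - 14 = 6
y3 = s (x1 - x3) - y1 mod 19 = 10 * (4 - 6) - 13 = 5

P + Q = (6, 5)


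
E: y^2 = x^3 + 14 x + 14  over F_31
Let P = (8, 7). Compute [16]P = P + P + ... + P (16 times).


k = 16 = 10000_2 (binary, LSB first: 00001)
Double-and-add from P = (8, 7):
  bit 0 = 0: acc unchanged = O
  bit 1 = 0: acc unchanged = O
  bit 2 = 0: acc unchanged = O
  bit 3 = 0: acc unchanged = O
  bit 4 = 1: acc = O + (19, 28) = (19, 28)

16P = (19, 28)


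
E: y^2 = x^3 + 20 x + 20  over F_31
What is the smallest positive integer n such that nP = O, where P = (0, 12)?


Compute successive multiples of P until we hit O:
  1P = (0, 12)
  2P = (5, 20)
  3P = (5, 11)
  4P = (0, 19)
  5P = O

ord(P) = 5


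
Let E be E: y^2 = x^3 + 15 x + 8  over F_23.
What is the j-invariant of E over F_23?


Delta = -16(4 a^3 + 27 b^2) mod 23 = 14
-1728 * (4 a)^3 = -1728 * (4*15)^3 mod 23 = 2
j = 2 * 14^(-1) mod 23 = 10

j = 10 (mod 23)


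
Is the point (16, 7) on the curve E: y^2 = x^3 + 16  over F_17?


Check whether y^2 = x^3 + 0 x + 16 (mod 17) for (x, y) = (16, 7).
LHS: y^2 = 7^2 mod 17 = 15
RHS: x^3 + 0 x + 16 = 16^3 + 0*16 + 16 mod 17 = 15
LHS = RHS

Yes, on the curve


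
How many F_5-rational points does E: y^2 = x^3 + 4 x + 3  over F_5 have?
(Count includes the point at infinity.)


For each x in F_5, count y with y^2 = x^3 + 4 x + 3 mod 5:
  x = 2: RHS = 4, y in [2, 3]  -> 2 point(s)
Affine points: 2. Add the point at infinity: total = 3.

#E(F_5) = 3


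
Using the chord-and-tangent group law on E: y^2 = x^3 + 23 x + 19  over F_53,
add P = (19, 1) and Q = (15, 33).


P != Q, so use the chord formula.
s = (y2 - y1) / (x2 - x1) = (32) / (49) mod 53 = 45
x3 = s^2 - x1 - x2 mod 53 = 45^2 - 19 - 15 = 30
y3 = s (x1 - x3) - y1 mod 53 = 45 * (19 - 30) - 1 = 34

P + Q = (30, 34)


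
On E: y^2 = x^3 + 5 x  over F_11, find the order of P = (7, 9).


Compute successive multiples of P until we hit O:
  1P = (7, 9)
  2P = (0, 0)
  3P = (7, 2)
  4P = O

ord(P) = 4


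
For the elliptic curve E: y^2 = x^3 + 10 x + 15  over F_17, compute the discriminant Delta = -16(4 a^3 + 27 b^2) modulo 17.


4 a^3 + 27 b^2 = 4*10^3 + 27*15^2 = 4000 + 6075 = 10075
Delta = -16 * (10075) = -161200
Delta mod 17 = 11

Delta = 11 (mod 17)


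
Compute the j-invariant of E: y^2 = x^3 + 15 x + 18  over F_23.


Delta = -16(4 a^3 + 27 b^2) mod 23 = 3
-1728 * (4 a)^3 = -1728 * (4*15)^3 mod 23 = 2
j = 2 * 3^(-1) mod 23 = 16

j = 16 (mod 23)


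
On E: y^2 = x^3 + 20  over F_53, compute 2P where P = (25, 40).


Doubling: s = (3 x1^2 + a) / (2 y1)
s = (3*25^2 + 0) / (2*40) mod 53 = 40
x3 = s^2 - 2 x1 mod 53 = 40^2 - 2*25 = 13
y3 = s (x1 - x3) - y1 mod 53 = 40 * (25 - 13) - 40 = 16

2P = (13, 16)


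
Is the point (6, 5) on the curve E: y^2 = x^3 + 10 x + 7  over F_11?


Check whether y^2 = x^3 + 10 x + 7 (mod 11) for (x, y) = (6, 5).
LHS: y^2 = 5^2 mod 11 = 3
RHS: x^3 + 10 x + 7 = 6^3 + 10*6 + 7 mod 11 = 8
LHS != RHS

No, not on the curve


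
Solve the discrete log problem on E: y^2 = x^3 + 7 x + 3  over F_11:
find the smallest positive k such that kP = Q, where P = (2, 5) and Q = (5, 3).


Enumerate multiples of P until we hit Q = (5, 3):
  1P = (2, 5)
  2P = (5, 8)
  3P = (5, 3)
Match found at i = 3.

k = 3


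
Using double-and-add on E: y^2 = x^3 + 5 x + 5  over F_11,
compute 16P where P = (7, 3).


k = 16 = 10000_2 (binary, LSB first: 00001)
Double-and-add from P = (7, 3):
  bit 0 = 0: acc unchanged = O
  bit 1 = 0: acc unchanged = O
  bit 2 = 0: acc unchanged = O
  bit 3 = 0: acc unchanged = O
  bit 4 = 1: acc = O + (2, 1) = (2, 1)

16P = (2, 1)


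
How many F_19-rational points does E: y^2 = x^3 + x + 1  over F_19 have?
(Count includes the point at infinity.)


For each x in F_19, count y with y^2 = x^3 + 1 x + 1 mod 19:
  x = 0: RHS = 1, y in [1, 18]  -> 2 point(s)
  x = 2: RHS = 11, y in [7, 12]  -> 2 point(s)
  x = 5: RHS = 17, y in [6, 13]  -> 2 point(s)
  x = 7: RHS = 9, y in [3, 16]  -> 2 point(s)
  x = 9: RHS = 17, y in [6, 13]  -> 2 point(s)
  x = 10: RHS = 4, y in [2, 17]  -> 2 point(s)
  x = 13: RHS = 7, y in [8, 11]  -> 2 point(s)
  x = 14: RHS = 4, y in [2, 17]  -> 2 point(s)
  x = 15: RHS = 9, y in [3, 16]  -> 2 point(s)
  x = 16: RHS = 9, y in [3, 16]  -> 2 point(s)
Affine points: 20. Add the point at infinity: total = 21.

#E(F_19) = 21


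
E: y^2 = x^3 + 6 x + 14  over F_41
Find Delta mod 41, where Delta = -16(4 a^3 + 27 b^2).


4 a^3 + 27 b^2 = 4*6^3 + 27*14^2 = 864 + 5292 = 6156
Delta = -16 * (6156) = -98496
Delta mod 41 = 27

Delta = 27 (mod 41)


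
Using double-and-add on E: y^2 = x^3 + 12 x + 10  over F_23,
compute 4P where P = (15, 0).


k = 4 = 100_2 (binary, LSB first: 001)
Double-and-add from P = (15, 0):
  bit 0 = 0: acc unchanged = O
  bit 1 = 0: acc unchanged = O
  bit 2 = 1: acc = O + O = O

4P = O


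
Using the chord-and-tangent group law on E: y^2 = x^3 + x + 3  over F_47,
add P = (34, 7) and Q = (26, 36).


P != Q, so use the chord formula.
s = (y2 - y1) / (x2 - x1) = (29) / (39) mod 47 = 14
x3 = s^2 - x1 - x2 mod 47 = 14^2 - 34 - 26 = 42
y3 = s (x1 - x3) - y1 mod 47 = 14 * (34 - 42) - 7 = 22

P + Q = (42, 22)


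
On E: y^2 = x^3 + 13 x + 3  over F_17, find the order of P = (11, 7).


Compute successive multiples of P until we hit O:
  1P = (11, 7)
  2P = (3, 16)
  3P = (4, 0)
  4P = (3, 1)
  5P = (11, 10)
  6P = O

ord(P) = 6


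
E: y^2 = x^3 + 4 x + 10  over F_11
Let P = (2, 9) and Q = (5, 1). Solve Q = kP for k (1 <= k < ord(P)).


Enumerate multiples of P until we hit Q = (5, 1):
  1P = (2, 9)
  2P = (1, 9)
  3P = (8, 2)
  4P = (10, 4)
  5P = (3, 4)
  6P = (9, 4)
  7P = (5, 1)
Match found at i = 7.

k = 7


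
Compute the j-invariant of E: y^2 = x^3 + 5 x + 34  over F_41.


Delta = -16(4 a^3 + 27 b^2) mod 41 = 24
-1728 * (4 a)^3 = -1728 * (4*5)^3 mod 41 = 11
j = 11 * 24^(-1) mod 41 = 9

j = 9 (mod 41)


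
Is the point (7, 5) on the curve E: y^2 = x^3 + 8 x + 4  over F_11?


Check whether y^2 = x^3 + 8 x + 4 (mod 11) for (x, y) = (7, 5).
LHS: y^2 = 5^2 mod 11 = 3
RHS: x^3 + 8 x + 4 = 7^3 + 8*7 + 4 mod 11 = 7
LHS != RHS

No, not on the curve


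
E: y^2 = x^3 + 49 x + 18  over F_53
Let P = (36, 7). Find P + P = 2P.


Doubling: s = (3 x1^2 + a) / (2 y1)
s = (3*36^2 + 49) / (2*7) mod 53 = 20
x3 = s^2 - 2 x1 mod 53 = 20^2 - 2*36 = 10
y3 = s (x1 - x3) - y1 mod 53 = 20 * (36 - 10) - 7 = 36

2P = (10, 36)


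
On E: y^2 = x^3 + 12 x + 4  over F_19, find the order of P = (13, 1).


Compute successive multiples of P until we hit O:
  1P = (13, 1)
  2P = (2, 13)
  3P = (11, 2)
  4P = (0, 2)
  5P = (15, 5)
  6P = (14, 16)
  7P = (8, 17)
  8P = (9, 9)
  ... (continuing to 23P)
  23P = O

ord(P) = 23


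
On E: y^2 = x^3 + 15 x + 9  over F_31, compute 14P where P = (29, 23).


k = 14 = 1110_2 (binary, LSB first: 0111)
Double-and-add from P = (29, 23):
  bit 0 = 0: acc unchanged = O
  bit 1 = 1: acc = O + (6, 6) = (6, 6)
  bit 2 = 1: acc = (6, 6) + (2, 4) = (0, 28)
  bit 3 = 1: acc = (0, 28) + (4, 28) = (27, 3)

14P = (27, 3)


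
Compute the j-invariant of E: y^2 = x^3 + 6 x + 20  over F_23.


Delta = -16(4 a^3 + 27 b^2) mod 23 = 21
-1728 * (4 a)^3 = -1728 * (4*6)^3 mod 23 = 20
j = 20 * 21^(-1) mod 23 = 13

j = 13 (mod 23)


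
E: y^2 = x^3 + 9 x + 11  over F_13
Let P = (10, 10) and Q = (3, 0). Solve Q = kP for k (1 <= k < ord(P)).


Enumerate multiples of P until we hit Q = (3, 0):
  1P = (10, 10)
  2P = (3, 0)
Match found at i = 2.

k = 2


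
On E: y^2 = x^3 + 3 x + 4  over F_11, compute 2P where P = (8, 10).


Doubling: s = (3 x1^2 + a) / (2 y1)
s = (3*8^2 + 3) / (2*10) mod 11 = 7
x3 = s^2 - 2 x1 mod 11 = 7^2 - 2*8 = 0
y3 = s (x1 - x3) - y1 mod 11 = 7 * (8 - 0) - 10 = 2

2P = (0, 2)


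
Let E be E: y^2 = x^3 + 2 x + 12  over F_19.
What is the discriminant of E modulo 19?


4 a^3 + 27 b^2 = 4*2^3 + 27*12^2 = 32 + 3888 = 3920
Delta = -16 * (3920) = -62720
Delta mod 19 = 18

Delta = 18 (mod 19)


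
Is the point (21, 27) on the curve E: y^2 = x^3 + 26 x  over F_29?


Check whether y^2 = x^3 + 26 x + 0 (mod 29) for (x, y) = (21, 27).
LHS: y^2 = 27^2 mod 29 = 4
RHS: x^3 + 26 x + 0 = 21^3 + 26*21 + 0 mod 29 = 5
LHS != RHS

No, not on the curve


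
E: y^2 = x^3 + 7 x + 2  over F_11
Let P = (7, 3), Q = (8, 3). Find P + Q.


P != Q, so use the chord formula.
s = (y2 - y1) / (x2 - x1) = (0) / (1) mod 11 = 0
x3 = s^2 - x1 - x2 mod 11 = 0^2 - 7 - 8 = 7
y3 = s (x1 - x3) - y1 mod 11 = 0 * (7 - 7) - 3 = 8

P + Q = (7, 8)


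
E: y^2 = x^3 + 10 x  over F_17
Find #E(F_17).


For each x in F_17, count y with y^2 = x^3 + 10 x + 0 mod 17:
  x = 0: RHS = 0, y in [0]  -> 1 point(s)
  x = 4: RHS = 2, y in [6, 11]  -> 2 point(s)
  x = 6: RHS = 4, y in [2, 15]  -> 2 point(s)
  x = 11: RHS = 13, y in [8, 9]  -> 2 point(s)
  x = 13: RHS = 15, y in [7, 10]  -> 2 point(s)
Affine points: 9. Add the point at infinity: total = 10.

#E(F_17) = 10


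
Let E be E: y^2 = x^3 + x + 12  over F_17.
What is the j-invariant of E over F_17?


Delta = -16(4 a^3 + 27 b^2) mod 17 = 16
-1728 * (4 a)^3 = -1728 * (4*1)^3 mod 17 = 10
j = 10 * 16^(-1) mod 17 = 7

j = 7 (mod 17)


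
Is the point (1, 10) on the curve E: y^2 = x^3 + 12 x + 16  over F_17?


Check whether y^2 = x^3 + 12 x + 16 (mod 17) for (x, y) = (1, 10).
LHS: y^2 = 10^2 mod 17 = 15
RHS: x^3 + 12 x + 16 = 1^3 + 12*1 + 16 mod 17 = 12
LHS != RHS

No, not on the curve


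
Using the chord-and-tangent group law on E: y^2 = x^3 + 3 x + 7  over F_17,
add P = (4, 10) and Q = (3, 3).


P != Q, so use the chord formula.
s = (y2 - y1) / (x2 - x1) = (10) / (16) mod 17 = 7
x3 = s^2 - x1 - x2 mod 17 = 7^2 - 4 - 3 = 8
y3 = s (x1 - x3) - y1 mod 17 = 7 * (4 - 8) - 10 = 13

P + Q = (8, 13)


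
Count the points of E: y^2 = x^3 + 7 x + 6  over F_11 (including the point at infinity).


For each x in F_11, count y with y^2 = x^3 + 7 x + 6 mod 11:
  x = 1: RHS = 3, y in [5, 6]  -> 2 point(s)
  x = 5: RHS = 1, y in [1, 10]  -> 2 point(s)
  x = 6: RHS = 0, y in [0]  -> 1 point(s)
  x = 10: RHS = 9, y in [3, 8]  -> 2 point(s)
Affine points: 7. Add the point at infinity: total = 8.

#E(F_11) = 8


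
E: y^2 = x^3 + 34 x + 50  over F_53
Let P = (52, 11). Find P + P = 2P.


Doubling: s = (3 x1^2 + a) / (2 y1)
s = (3*52^2 + 34) / (2*11) mod 53 = 33
x3 = s^2 - 2 x1 mod 53 = 33^2 - 2*52 = 31
y3 = s (x1 - x3) - y1 mod 53 = 33 * (52 - 31) - 11 = 46

2P = (31, 46)


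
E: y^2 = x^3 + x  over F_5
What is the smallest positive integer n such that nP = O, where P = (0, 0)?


Compute successive multiples of P until we hit O:
  1P = (0, 0)
  2P = O

ord(P) = 2


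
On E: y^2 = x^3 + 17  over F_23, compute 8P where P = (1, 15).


k = 8 = 1000_2 (binary, LSB first: 0001)
Double-and-add from P = (1, 15):
  bit 0 = 0: acc unchanged = O
  bit 1 = 0: acc unchanged = O
  bit 2 = 0: acc unchanged = O
  bit 3 = 1: acc = O + (1, 8) = (1, 8)

8P = (1, 8)


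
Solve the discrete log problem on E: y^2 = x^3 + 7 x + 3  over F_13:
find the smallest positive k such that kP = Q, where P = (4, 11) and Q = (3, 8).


Enumerate multiples of P until we hit Q = (3, 8):
  1P = (4, 11)
  2P = (8, 5)
  3P = (0, 9)
  4P = (6, 1)
  5P = (2, 5)
  6P = (3, 5)
  7P = (3, 8)
Match found at i = 7.

k = 7


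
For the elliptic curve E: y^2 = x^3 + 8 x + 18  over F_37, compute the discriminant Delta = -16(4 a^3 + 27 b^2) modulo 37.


4 a^3 + 27 b^2 = 4*8^3 + 27*18^2 = 2048 + 8748 = 10796
Delta = -16 * (10796) = -172736
Delta mod 37 = 17

Delta = 17 (mod 37)


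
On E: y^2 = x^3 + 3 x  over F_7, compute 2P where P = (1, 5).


Doubling: s = (3 x1^2 + a) / (2 y1)
s = (3*1^2 + 3) / (2*5) mod 7 = 2
x3 = s^2 - 2 x1 mod 7 = 2^2 - 2*1 = 2
y3 = s (x1 - x3) - y1 mod 7 = 2 * (1 - 2) - 5 = 0

2P = (2, 0)


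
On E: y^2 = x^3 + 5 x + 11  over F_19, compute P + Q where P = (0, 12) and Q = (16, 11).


P != Q, so use the chord formula.
s = (y2 - y1) / (x2 - x1) = (18) / (16) mod 19 = 13
x3 = s^2 - x1 - x2 mod 19 = 13^2 - 0 - 16 = 1
y3 = s (x1 - x3) - y1 mod 19 = 13 * (0 - 1) - 12 = 13

P + Q = (1, 13)


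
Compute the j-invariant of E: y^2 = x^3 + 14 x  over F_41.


Delta = -16(4 a^3 + 27 b^2) mod 41 = 28
-1728 * (4 a)^3 = -1728 * (4*14)^3 mod 41 = 4
j = 4 * 28^(-1) mod 41 = 6

j = 6 (mod 41)


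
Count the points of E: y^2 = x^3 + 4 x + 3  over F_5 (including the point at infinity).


For each x in F_5, count y with y^2 = x^3 + 4 x + 3 mod 5:
  x = 2: RHS = 4, y in [2, 3]  -> 2 point(s)
Affine points: 2. Add the point at infinity: total = 3.

#E(F_5) = 3


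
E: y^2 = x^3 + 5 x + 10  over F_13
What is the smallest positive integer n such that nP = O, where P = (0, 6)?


Compute successive multiples of P until we hit O:
  1P = (0, 6)
  2P = (12, 2)
  3P = (4, 4)
  4P = (6, 10)
  5P = (6, 3)
  6P = (4, 9)
  7P = (12, 11)
  8P = (0, 7)
  ... (continuing to 9P)
  9P = O

ord(P) = 9


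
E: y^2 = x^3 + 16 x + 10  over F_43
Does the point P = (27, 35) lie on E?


Check whether y^2 = x^3 + 16 x + 10 (mod 43) for (x, y) = (27, 35).
LHS: y^2 = 35^2 mod 43 = 21
RHS: x^3 + 16 x + 10 = 27^3 + 16*27 + 10 mod 43 = 1
LHS != RHS

No, not on the curve


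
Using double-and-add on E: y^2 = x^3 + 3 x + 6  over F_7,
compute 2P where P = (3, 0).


k = 2 = 10_2 (binary, LSB first: 01)
Double-and-add from P = (3, 0):
  bit 0 = 0: acc unchanged = O
  bit 1 = 1: acc = O + O = O

2P = O


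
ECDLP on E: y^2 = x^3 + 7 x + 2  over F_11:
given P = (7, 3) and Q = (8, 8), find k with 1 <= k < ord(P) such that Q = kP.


Enumerate multiples of P until we hit Q = (8, 8):
  1P = (7, 3)
  2P = (8, 8)
Match found at i = 2.

k = 2


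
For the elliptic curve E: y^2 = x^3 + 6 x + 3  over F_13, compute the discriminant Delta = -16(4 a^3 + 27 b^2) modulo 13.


4 a^3 + 27 b^2 = 4*6^3 + 27*3^2 = 864 + 243 = 1107
Delta = -16 * (1107) = -17712
Delta mod 13 = 7

Delta = 7 (mod 13)


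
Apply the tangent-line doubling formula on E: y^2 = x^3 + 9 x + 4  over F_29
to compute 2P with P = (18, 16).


Doubling: s = (3 x1^2 + a) / (2 y1)
s = (3*18^2 + 9) / (2*16) mod 29 = 8
x3 = s^2 - 2 x1 mod 29 = 8^2 - 2*18 = 28
y3 = s (x1 - x3) - y1 mod 29 = 8 * (18 - 28) - 16 = 20

2P = (28, 20)


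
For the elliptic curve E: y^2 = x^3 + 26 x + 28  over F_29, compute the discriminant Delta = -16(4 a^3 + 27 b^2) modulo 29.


4 a^3 + 27 b^2 = 4*26^3 + 27*28^2 = 70304 + 21168 = 91472
Delta = -16 * (91472) = -1463552
Delta mod 29 = 20

Delta = 20 (mod 29)


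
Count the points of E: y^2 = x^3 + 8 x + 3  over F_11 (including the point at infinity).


For each x in F_11, count y with y^2 = x^3 + 8 x + 3 mod 11:
  x = 0: RHS = 3, y in [5, 6]  -> 2 point(s)
  x = 1: RHS = 1, y in [1, 10]  -> 2 point(s)
  x = 2: RHS = 5, y in [4, 7]  -> 2 point(s)
  x = 4: RHS = 0, y in [0]  -> 1 point(s)
  x = 5: RHS = 3, y in [5, 6]  -> 2 point(s)
  x = 6: RHS = 3, y in [5, 6]  -> 2 point(s)
  x = 9: RHS = 1, y in [1, 10]  -> 2 point(s)
  x = 10: RHS = 5, y in [4, 7]  -> 2 point(s)
Affine points: 15. Add the point at infinity: total = 16.

#E(F_11) = 16
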